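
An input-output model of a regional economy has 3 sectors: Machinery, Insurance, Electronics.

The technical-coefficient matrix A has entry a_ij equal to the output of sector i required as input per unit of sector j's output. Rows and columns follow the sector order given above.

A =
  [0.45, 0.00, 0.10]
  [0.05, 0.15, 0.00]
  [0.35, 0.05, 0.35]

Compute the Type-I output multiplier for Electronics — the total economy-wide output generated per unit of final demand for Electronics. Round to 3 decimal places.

I − A =
  [   0.55     0.00    -0.10]
  [  -0.05     0.85     0.00]
  [  -0.35    -0.05     0.65]
Cofactors of I−A, C_ij = (−1)^(i+j)·(minor ij) (rows/columns in the sector order above):
  C_11 = (0.85)(0.65) − (0.00)(-0.05) = 0.5525
  C_12 = −[(-0.05)(0.65) − (0.00)(-0.35)] = 0.0325
  C_13 = (-0.05)(-0.05) − (0.85)(-0.35) = 0.3000
  C_21 = −[(0.00)(0.65) − (-0.10)(-0.05)] = 0.0050
  C_22 = (0.55)(0.65) − (-0.10)(-0.35) = 0.3225
  C_23 = −[(0.55)(-0.05) − (0.00)(-0.35)] = 0.0275
  C_31 = (0.00)(0.00) − (-0.10)(0.85) = 0.0850
  C_32 = −[(0.55)(0.00) − (-0.10)(-0.05)] = 0.0050
  C_33 = (0.55)(0.85) − (0.00)(-0.05) = 0.4675
det(I−A) = Σ_j (I−A)_1j·C_1j = (0.55)(0.5525) + (0.00)(0.0325) + (-0.10)(0.3000) = 0.273875
adj(I−A) = Cᵀ =
  [ 0.5525   0.0050   0.0850]
  [ 0.0325   0.3225   0.0050]
  [ 0.3000   0.0275   0.4675]
(I − A)⁻¹ = adj(I−A) / det(I−A) ≈
  [   2.0173     0.0183     0.3104]
  [   0.1187     1.1775     0.0183]
  [   1.0954     0.1004     1.7070]
The output multiplier for sector j is the column-j sum of the Leontief inverse (I − A)⁻¹ = adj(I−A) / det(I−A).
Column 3 of adj(I−A): (0.0850, 0.0050, 0.4675); det(I−A) = 0.273875.
m_3 = (0.0850 + 0.0050 + 0.4675) / 0.273875 = 0.5575 / 0.273875 ≈ 2.036.

m_3 = 2.036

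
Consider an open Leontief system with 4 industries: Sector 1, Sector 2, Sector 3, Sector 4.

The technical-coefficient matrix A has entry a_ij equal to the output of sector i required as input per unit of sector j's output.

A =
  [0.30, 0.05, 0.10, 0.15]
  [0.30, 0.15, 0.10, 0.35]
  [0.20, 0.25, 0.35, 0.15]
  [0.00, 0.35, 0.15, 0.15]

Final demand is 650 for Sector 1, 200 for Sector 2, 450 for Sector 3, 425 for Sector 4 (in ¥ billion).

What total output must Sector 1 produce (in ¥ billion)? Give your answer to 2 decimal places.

x_1 = 1737.59

I − A =
  [   0.70    -0.05    -0.10    -0.15]
  [  -0.30     0.85    -0.10    -0.35]
  [  -0.20    -0.25     0.65    -0.15]
  [   0.00    -0.35    -0.15     0.85]
Compute the cofactors C_ij = (−1)^(i+j)·(3×3 minor ij) of I−A; the adjugate is their transpose:
adj(I−A) = Cᵀ =
  [ 0.33125   0.09275   0.09125   0.11275]
  [ 0.18650   0.34950   0.12850   0.19950]
  [ 0.19950   0.20450   0.39150   0.18850]
  [ 0.11200   0.18000   0.12200   0.33400]
det(I−A) = Σ_j (I−A)_1j·C_1j = (0.70)(0.33125) + (-0.05)(0.18650) + (-0.10)(0.19950) + (-0.15)(0.11200) = 0.1858
(I − A)⁻¹ = adj(I−A) / det(I−A) ≈
  [   1.7828     0.4992     0.4911     0.6068]
  [   1.0038     1.8811     0.6916     1.0737]
  [   1.0737     1.1006     2.1071     1.0145]
  [   0.6028     0.9688     0.6566     1.7976]
x = (I − A)⁻¹ d = adj(I−A)·d / det(I−A), with det(I−A) = 0.1858:
  x_1 = (0.33125·650 + 0.09275·200 + 0.09125·450 + 0.11275·425) / 0.1858 = 322.84375 / 0.1858 ≈ 1737.59
  x_2 = (0.18650·650 + 0.34950·200 + 0.12850·450 + 0.19950·425) / 0.1858 = 333.7375 / 0.1858 ≈ 1796.22
  x_3 = (0.19950·650 + 0.20450·200 + 0.39150·450 + 0.18850·425) / 0.1858 = 426.8625 / 0.1858 ≈ 2297.43
  x_4 = (0.11200·650 + 0.18000·200 + 0.12200·450 + 0.33400·425) / 0.1858 = 305.65 / 0.1858 ≈ 1645.05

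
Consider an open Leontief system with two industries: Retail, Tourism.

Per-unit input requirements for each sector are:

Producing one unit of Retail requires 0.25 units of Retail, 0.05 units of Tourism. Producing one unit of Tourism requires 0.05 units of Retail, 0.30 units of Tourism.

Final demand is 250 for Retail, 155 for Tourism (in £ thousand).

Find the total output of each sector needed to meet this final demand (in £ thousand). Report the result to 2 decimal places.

I − A =
  [   0.75    -0.05]
  [  -0.05     0.70]
det(I−A) = (0.75)(0.70) − (-0.05)(-0.05) = 0.5225
adj(I−A) = [[0.70, 0.05], [0.05, 0.75]]
(I − A)⁻¹ = adj(I−A) / det(I−A) ≈
  [   1.3397     0.0957]
  [   0.0957     1.4354]
x = (I − A)⁻¹ d = adj(I−A)·d / det(I−A), with det(I−A) = 0.5225:
  x_R = (0.70·250 + 0.05·155) / 0.5225 = 182.75 / 0.5225 ≈ 349.76
  x_T = (0.05·250 + 0.75·155) / 0.5225 = 128.75 / 0.5225 ≈ 246.41

x_R = 349.76, x_T = 246.41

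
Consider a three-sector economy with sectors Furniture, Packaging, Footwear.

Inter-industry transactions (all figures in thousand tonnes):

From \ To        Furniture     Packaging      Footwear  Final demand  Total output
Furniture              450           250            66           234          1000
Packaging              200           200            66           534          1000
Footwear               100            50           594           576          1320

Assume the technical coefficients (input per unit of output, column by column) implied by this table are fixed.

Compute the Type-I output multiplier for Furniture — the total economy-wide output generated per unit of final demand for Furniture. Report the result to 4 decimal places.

m_1 = 3.0983

Technical coefficients a_ij = z_ij / X_j:
  a_11 = 450/1000 = 0.45, a_21 = 200/1000 = 0.20, a_31 = 100/1000 = 0.10
  a_12 = 250/1000 = 0.25, a_22 = 200/1000 = 0.20, a_32 = 50/1000 = 0.05
  a_13 = 66/1320 = 0.05, a_23 = 66/1320 = 0.05, a_33 = 594/1320 = 0.45
I − A =
  [   0.55    -0.25    -0.05]
  [  -0.20     0.80    -0.05]
  [  -0.10    -0.05     0.55]
Cofactors of I−A, C_ij = (−1)^(i+j)·(minor ij) (rows/columns in the sector order above):
  C_11 = (0.80)(0.55) − (-0.05)(-0.05) = 0.4375
  C_12 = −[(-0.20)(0.55) − (-0.05)(-0.10)] = 0.1150
  C_13 = (-0.20)(-0.05) − (0.80)(-0.10) = 0.0900
  C_21 = −[(-0.25)(0.55) − (-0.05)(-0.05)] = 0.1400
  C_22 = (0.55)(0.55) − (-0.05)(-0.10) = 0.2975
  C_23 = −[(0.55)(-0.05) − (-0.25)(-0.10)] = 0.0525
  C_31 = (-0.25)(-0.05) − (-0.05)(0.80) = 0.0525
  C_32 = −[(0.55)(-0.05) − (-0.05)(-0.20)] = 0.0375
  C_33 = (0.55)(0.80) − (-0.25)(-0.20) = 0.3900
det(I−A) = Σ_j (I−A)_1j·C_1j = (0.55)(0.4375) + (-0.25)(0.1150) + (-0.05)(0.0900) = 0.207375
adj(I−A) = Cᵀ =
  [ 0.4375   0.1400   0.0525]
  [ 0.1150   0.2975   0.0375]
  [ 0.0900   0.0525   0.3900]
(I − A)⁻¹ = adj(I−A) / det(I−A) ≈
  [   2.10970     0.67511     0.25316]
  [   0.55455     1.43460     0.18083]
  [   0.43400     0.25316     1.88065]
The output multiplier for sector j is the column-j sum of the Leontief inverse (I − A)⁻¹ = adj(I−A) / det(I−A).
Column 1 of adj(I−A): (0.4375, 0.1150, 0.0900); det(I−A) = 0.207375.
m_1 = (0.4375 + 0.1150 + 0.0900) / 0.207375 = 0.6425 / 0.207375 ≈ 3.0983.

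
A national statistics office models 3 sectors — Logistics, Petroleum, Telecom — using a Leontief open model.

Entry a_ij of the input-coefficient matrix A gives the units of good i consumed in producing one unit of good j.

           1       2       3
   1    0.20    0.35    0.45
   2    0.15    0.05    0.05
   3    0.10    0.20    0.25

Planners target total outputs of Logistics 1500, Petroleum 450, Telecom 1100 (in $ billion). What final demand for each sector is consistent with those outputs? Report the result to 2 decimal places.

I − A =
  [   0.80    -0.35    -0.45]
  [  -0.15     0.95    -0.05]
  [  -0.10    -0.20     0.75]
d = (I − A) x:
  d_1 = (+0.80)·1500 + (-0.35)·450 + (-0.45)·1100 = 547.50
  d_2 = (-0.15)·1500 + (+0.95)·450 + (-0.05)·1100 = 147.50
  d_3 = (-0.10)·1500 + (-0.20)·450 + (+0.75)·1100 = 585.00

d_1 = 547.50, d_2 = 147.50, d_3 = 585.00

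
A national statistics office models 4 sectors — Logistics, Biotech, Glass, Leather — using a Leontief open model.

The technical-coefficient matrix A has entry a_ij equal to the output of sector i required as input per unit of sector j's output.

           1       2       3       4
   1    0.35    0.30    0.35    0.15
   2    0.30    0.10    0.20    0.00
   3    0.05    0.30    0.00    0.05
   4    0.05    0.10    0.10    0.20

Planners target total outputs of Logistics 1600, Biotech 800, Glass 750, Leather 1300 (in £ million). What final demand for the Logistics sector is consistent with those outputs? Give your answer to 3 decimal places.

I − A =
  [   0.65    -0.30    -0.35    -0.15]
  [  -0.30     0.90    -0.20     0.00]
  [  -0.05    -0.30     1.00    -0.05]
  [  -0.05    -0.10    -0.10     0.80]
d = (I − A) x:
  d_1 = (+0.65)·1600 + (-0.30)·800 + (-0.35)·750 + (-0.15)·1300 = 342.500
  d_2 = (-0.30)·1600 + (+0.90)·800 + (-0.20)·750 + (+0.00)·1300 = 90.000
  d_3 = (-0.05)·1600 + (-0.30)·800 + (+1.00)·750 + (-0.05)·1300 = 365.000
  d_4 = (-0.05)·1600 + (-0.10)·800 + (-0.10)·750 + (+0.80)·1300 = 805.000

d_1 = 342.500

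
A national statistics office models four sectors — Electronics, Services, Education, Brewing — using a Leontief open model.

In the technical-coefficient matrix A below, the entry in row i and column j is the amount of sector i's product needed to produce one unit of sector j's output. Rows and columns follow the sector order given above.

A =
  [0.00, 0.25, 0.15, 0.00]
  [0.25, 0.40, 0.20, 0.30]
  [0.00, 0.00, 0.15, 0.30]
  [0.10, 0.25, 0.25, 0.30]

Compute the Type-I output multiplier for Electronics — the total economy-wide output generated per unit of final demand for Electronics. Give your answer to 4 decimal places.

I − A =
  [   1.00    -0.25    -0.15     0.00]
  [  -0.25     0.60    -0.20    -0.30]
  [   0.00     0.00     0.85    -0.30]
  [  -0.10    -0.25    -0.25     0.70]
Compute the cofactors C_ij = (−1)^(i+j)·(3×3 minor ij) of I−A; the adjugate is their transpose:
adj(I−A) = Cᵀ =
  [ 0.233250   0.141250   0.105500   0.105750]
  [ 0.161500   0.515500   0.245750   0.326250]
  [ 0.036750   0.082500   0.293750   0.161250]
  [ 0.104125   0.233750   0.207750   0.456875]
det(I−A) = Σ_j (I−A)_1j·C_1j = (1.00)(0.233250) + (-0.25)(0.161500) + (-0.15)(0.036750) + (0.00)(0.104125) = 0.1873625
(I − A)⁻¹ = adj(I−A) / det(I−A) ≈
  [   1.24491     0.75389     0.56308     0.56441]
  [   0.86197     2.75135     1.31163     1.74128]
  [   0.19614     0.44032     1.56782     0.86063]
  [   0.55574     1.24758     1.10881     2.43845]
The output multiplier for sector j is the column-j sum of the Leontief inverse (I − A)⁻¹ = adj(I−A) / det(I−A).
Column 1 of adj(I−A): (0.233250, 0.161500, 0.036750, 0.104125); det(I−A) = 0.1873625.
m_1 = (0.233250 + 0.161500 + 0.036750 + 0.104125) / 0.1873625 = 0.535625 / 0.1873625 ≈ 2.8588.

m_1 = 2.8588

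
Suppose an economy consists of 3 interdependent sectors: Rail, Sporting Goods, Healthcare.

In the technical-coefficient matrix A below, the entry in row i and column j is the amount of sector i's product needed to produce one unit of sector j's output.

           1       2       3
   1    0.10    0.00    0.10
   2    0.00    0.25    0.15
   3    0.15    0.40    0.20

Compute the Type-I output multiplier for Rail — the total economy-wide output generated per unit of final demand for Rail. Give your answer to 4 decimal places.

m_1 = 1.4218

I − A =
  [   0.90     0.00    -0.10]
  [   0.00     0.75    -0.15]
  [  -0.15    -0.40     0.80]
Cofactors of I−A, C_ij = (−1)^(i+j)·(minor ij) (rows/columns in the sector order above):
  C_11 = (0.75)(0.80) − (-0.15)(-0.40) = 0.5400
  C_12 = −[(0.00)(0.80) − (-0.15)(-0.15)] = 0.0225
  C_13 = (0.00)(-0.40) − (0.75)(-0.15) = 0.1125
  C_21 = −[(0.00)(0.80) − (-0.10)(-0.40)] = 0.0400
  C_22 = (0.90)(0.80) − (-0.10)(-0.15) = 0.7050
  C_23 = −[(0.90)(-0.40) − (0.00)(-0.15)] = 0.3600
  C_31 = (0.00)(-0.15) − (-0.10)(0.75) = 0.0750
  C_32 = −[(0.90)(-0.15) − (-0.10)(0.00)] = 0.1350
  C_33 = (0.90)(0.75) − (0.00)(0.00) = 0.6750
det(I−A) = Σ_j (I−A)_1j·C_1j = (0.90)(0.5400) + (0.00)(0.0225) + (-0.10)(0.1125) = 0.47475
adj(I−A) = Cᵀ =
  [ 0.5400   0.0400   0.0750]
  [ 0.0225   0.7050   0.1350]
  [ 0.1125   0.3600   0.6750]
(I − A)⁻¹ = adj(I−A) / det(I−A) ≈
  [   1.13744     0.08425     0.15798]
  [   0.04739     1.48499     0.28436]
  [   0.23697     0.75829     1.42180]
The output multiplier for sector j is the column-j sum of the Leontief inverse (I − A)⁻¹ = adj(I−A) / det(I−A).
Column 1 of adj(I−A): (0.5400, 0.0225, 0.1125); det(I−A) = 0.47475.
m_1 = (0.5400 + 0.0225 + 0.1125) / 0.47475 = 0.675 / 0.47475 ≈ 1.4218.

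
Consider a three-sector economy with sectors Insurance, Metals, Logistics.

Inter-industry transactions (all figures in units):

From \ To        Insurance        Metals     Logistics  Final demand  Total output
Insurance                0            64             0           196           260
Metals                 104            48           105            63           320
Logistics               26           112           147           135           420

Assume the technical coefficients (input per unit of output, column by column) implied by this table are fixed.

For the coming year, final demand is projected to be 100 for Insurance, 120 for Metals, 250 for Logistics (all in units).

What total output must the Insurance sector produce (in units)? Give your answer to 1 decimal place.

x_I = 182.8

Technical coefficients a_ij = z_ij / X_j:
  a_II = 0/260 = 0.00, a_MI = 104/260 = 0.40, a_LI = 26/260 = 0.10
  a_IM = 64/320 = 0.20, a_MM = 48/320 = 0.15, a_LM = 112/320 = 0.35
  a_IL = 0/420 = 0.00, a_ML = 105/420 = 0.25, a_LL = 147/420 = 0.35
I − A =
  [   1.00    -0.20     0.00]
  [  -0.40     0.85    -0.25]
  [  -0.10    -0.35     0.65]
Cofactors of I−A, C_ij = (−1)^(i+j)·(minor ij) (rows/columns in the sector order above):
  C_11 = (0.85)(0.65) − (-0.25)(-0.35) = 0.4650
  C_12 = −[(-0.40)(0.65) − (-0.25)(-0.10)] = 0.2850
  C_13 = (-0.40)(-0.35) − (0.85)(-0.10) = 0.2250
  C_21 = −[(-0.20)(0.65) − (0.00)(-0.35)] = 0.1300
  C_22 = (1.00)(0.65) − (0.00)(-0.10) = 0.6500
  C_23 = −[(1.00)(-0.35) − (-0.20)(-0.10)] = 0.3700
  C_31 = (-0.20)(-0.25) − (0.00)(0.85) = 0.0500
  C_32 = −[(1.00)(-0.25) − (0.00)(-0.40)] = 0.2500
  C_33 = (1.00)(0.85) − (-0.20)(-0.40) = 0.7700
det(I−A) = Σ_j (I−A)_1j·C_1j = (1.00)(0.4650) + (-0.20)(0.2850) + (0.00)(0.2250) = 0.4080
adj(I−A) = Cᵀ =
  [ 0.4650   0.1300   0.0500]
  [ 0.2850   0.6500   0.2500]
  [ 0.2250   0.3700   0.7700]
(I − A)⁻¹ = adj(I−A) / det(I−A) ≈
  [   1.1397     0.3186     0.1225]
  [   0.6985     1.5931     0.6127]
  [   0.5515     0.9069     1.8873]
x = (I − A)⁻¹ d = adj(I−A)·d / det(I−A), with det(I−A) = 0.4080:
  x_I = (0.4650·100 + 0.1300·120 + 0.0500·250) / 0.4080 = 74.60 / 0.4080 ≈ 182.8
  x_M = (0.2850·100 + 0.6500·120 + 0.2500·250) / 0.4080 = 169.00 / 0.4080 ≈ 414.2
  x_L = (0.2250·100 + 0.3700·120 + 0.7700·250) / 0.4080 = 259.40 / 0.4080 ≈ 635.8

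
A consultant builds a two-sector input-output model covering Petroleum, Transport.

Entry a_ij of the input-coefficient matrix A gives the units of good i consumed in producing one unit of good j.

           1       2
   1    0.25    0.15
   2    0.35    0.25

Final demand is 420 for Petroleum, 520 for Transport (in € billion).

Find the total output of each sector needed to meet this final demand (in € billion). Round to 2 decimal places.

I − A =
  [   0.75    -0.15]
  [  -0.35     0.75]
det(I−A) = (0.75)(0.75) − (-0.15)(-0.35) = 0.5100
adj(I−A) = [[0.75, 0.15], [0.35, 0.75]]
(I − A)⁻¹ = adj(I−A) / det(I−A) ≈
  [   1.4706     0.2941]
  [   0.6863     1.4706]
x = (I − A)⁻¹ d = adj(I−A)·d / det(I−A), with det(I−A) = 0.5100:
  x_1 = (0.75·420 + 0.15·520) / 0.5100 = 393.00 / 0.5100 ≈ 770.59
  x_2 = (0.35·420 + 0.75·520) / 0.5100 = 537.00 / 0.5100 ≈ 1052.94

x_1 = 770.59, x_2 = 1052.94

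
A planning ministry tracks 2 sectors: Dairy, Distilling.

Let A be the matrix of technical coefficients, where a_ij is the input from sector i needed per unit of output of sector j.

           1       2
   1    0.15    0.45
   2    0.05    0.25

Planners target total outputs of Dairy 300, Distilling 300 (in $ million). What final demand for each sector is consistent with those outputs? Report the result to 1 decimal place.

d_1 = 120.0, d_2 = 210.0

I − A =
  [   0.85    -0.45]
  [  -0.05     0.75]
d = (I − A) x:
  d_1 = (+0.85)·300 + (-0.45)·300 = 120.0
  d_2 = (-0.05)·300 + (+0.75)·300 = 210.0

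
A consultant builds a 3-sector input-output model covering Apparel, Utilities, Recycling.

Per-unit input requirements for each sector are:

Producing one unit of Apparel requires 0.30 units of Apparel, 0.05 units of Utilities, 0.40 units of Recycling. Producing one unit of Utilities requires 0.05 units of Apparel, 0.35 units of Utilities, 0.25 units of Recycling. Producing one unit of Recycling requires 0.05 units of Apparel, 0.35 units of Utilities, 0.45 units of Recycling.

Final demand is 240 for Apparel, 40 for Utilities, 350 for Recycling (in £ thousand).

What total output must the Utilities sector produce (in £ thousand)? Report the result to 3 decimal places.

x_U = 846.856

I − A =
  [   0.70    -0.05    -0.05]
  [  -0.05     0.65    -0.35]
  [  -0.40    -0.25     0.55]
Cofactors of I−A, C_ij = (−1)^(i+j)·(minor ij) (rows/columns in the sector order above):
  C_11 = (0.65)(0.55) − (-0.35)(-0.25) = 0.2700
  C_12 = −[(-0.05)(0.55) − (-0.35)(-0.40)] = 0.1675
  C_13 = (-0.05)(-0.25) − (0.65)(-0.40) = 0.2725
  C_21 = −[(-0.05)(0.55) − (-0.05)(-0.25)] = 0.0400
  C_22 = (0.70)(0.55) − (-0.05)(-0.40) = 0.3650
  C_23 = −[(0.70)(-0.25) − (-0.05)(-0.40)] = 0.1950
  C_31 = (-0.05)(-0.35) − (-0.05)(0.65) = 0.0500
  C_32 = −[(0.70)(-0.35) − (-0.05)(-0.05)] = 0.2475
  C_33 = (0.70)(0.65) − (-0.05)(-0.05) = 0.4525
det(I−A) = Σ_j (I−A)_1j·C_1j = (0.70)(0.2700) + (-0.05)(0.1675) + (-0.05)(0.2725) = 0.1670
adj(I−A) = Cᵀ =
  [ 0.2700   0.0400   0.0500]
  [ 0.1675   0.3650   0.2475]
  [ 0.2725   0.1950   0.4525]
(I − A)⁻¹ = adj(I−A) / det(I−A) ≈
  [   1.6168     0.2395     0.2994]
  [   1.0030     2.1856     1.4820]
  [   1.6317     1.1677     2.7096]
x = (I − A)⁻¹ d = adj(I−A)·d / det(I−A), with det(I−A) = 0.1670:
  x_A = (0.2700·240 + 0.0400·40 + 0.0500·350) / 0.1670 = 83.90 / 0.1670 ≈ 502.395
  x_U = (0.1675·240 + 0.3650·40 + 0.2475·350) / 0.1670 = 141.425 / 0.1670 ≈ 846.856
  x_R = (0.2725·240 + 0.1950·40 + 0.4525·350) / 0.1670 = 231.575 / 0.1670 ≈ 1386.677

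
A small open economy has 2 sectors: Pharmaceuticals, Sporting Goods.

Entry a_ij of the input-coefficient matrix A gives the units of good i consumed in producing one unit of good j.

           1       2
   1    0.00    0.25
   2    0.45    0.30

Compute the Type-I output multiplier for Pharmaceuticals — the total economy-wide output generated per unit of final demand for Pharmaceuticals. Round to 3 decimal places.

I − A =
  [   1.00    -0.25]
  [  -0.45     0.70]
det(I−A) = (1.00)(0.70) − (-0.25)(-0.45) = 0.5875
adj(I−A) = [[0.70, 0.25], [0.45, 1.00]]
(I − A)⁻¹ = adj(I−A) / det(I−A) ≈
  [   1.1915     0.4255]
  [   0.7660     1.7021]
The output multiplier for sector j is the column-j sum of the Leontief inverse (I − A)⁻¹ = adj(I−A) / det(I−A).
Column 1 of adj(I−A): (0.70, 0.45); det(I−A) = 0.5875.
m_1 = (0.70 + 0.45) / 0.5875 = 1.15 / 0.5875 ≈ 1.957.

m_1 = 1.957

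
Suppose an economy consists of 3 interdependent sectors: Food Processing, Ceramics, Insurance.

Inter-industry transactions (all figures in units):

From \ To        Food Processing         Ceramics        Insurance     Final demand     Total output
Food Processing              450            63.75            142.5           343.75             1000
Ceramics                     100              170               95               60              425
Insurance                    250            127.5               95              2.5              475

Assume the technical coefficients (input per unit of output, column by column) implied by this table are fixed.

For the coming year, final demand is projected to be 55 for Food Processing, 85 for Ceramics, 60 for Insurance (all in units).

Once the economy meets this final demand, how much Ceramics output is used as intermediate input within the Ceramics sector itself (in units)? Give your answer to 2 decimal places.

z_CC = 118.29

Technical coefficients a_ij = z_ij / X_j:
  a_FF = 450/1000 = 0.45, a_CF = 100/1000 = 0.10, a_IF = 250/1000 = 0.25
  a_FC = 63.75/425 = 0.15, a_CC = 170/425 = 0.40, a_IC = 127.5/425 = 0.30
  a_FI = 142.5/475 = 0.30, a_CI = 95/475 = 0.20, a_II = 95/475 = 0.20
I − A =
  [   0.55    -0.15    -0.30]
  [  -0.10     0.60    -0.20]
  [  -0.25    -0.30     0.80]
Cofactors of I−A, C_ij = (−1)^(i+j)·(minor ij) (rows/columns in the sector order above):
  C_11 = (0.60)(0.80) − (-0.20)(-0.30) = 0.4200
  C_12 = −[(-0.10)(0.80) − (-0.20)(-0.25)] = 0.1300
  C_13 = (-0.10)(-0.30) − (0.60)(-0.25) = 0.1800
  C_21 = −[(-0.15)(0.80) − (-0.30)(-0.30)] = 0.2100
  C_22 = (0.55)(0.80) − (-0.30)(-0.25) = 0.3650
  C_23 = −[(0.55)(-0.30) − (-0.15)(-0.25)] = 0.2025
  C_31 = (-0.15)(-0.20) − (-0.30)(0.60) = 0.2100
  C_32 = −[(0.55)(-0.20) − (-0.30)(-0.10)] = 0.1400
  C_33 = (0.55)(0.60) − (-0.15)(-0.10) = 0.3150
det(I−A) = Σ_j (I−A)_1j·C_1j = (0.55)(0.4200) + (-0.15)(0.1300) + (-0.30)(0.1800) = 0.1575
adj(I−A) = Cᵀ =
  [ 0.4200   0.2100   0.2100]
  [ 0.1300   0.3650   0.1400]
  [ 0.1800   0.2025   0.3150]
(I − A)⁻¹ = adj(I−A) / det(I−A) ≈
  [   2.6667     1.3333     1.3333]
  [   0.8254     2.3175     0.8889]
  [   1.1429     1.2857     2.0000]
First solve x = (I − A)⁻¹ d = adj(I−A)·d / det(I−A); in particular x_C = (0.1300·55 + 0.3650·85 + 0.1400·60) / 0.1575 = 46.575 / 0.1575 ≈ 295.7143.
Intermediate flow from C to C: z_CC = a_CC · x_C = 0.40 × 46.575 / 0.1575 = 18.63 / 0.1575 ≈ 118.29.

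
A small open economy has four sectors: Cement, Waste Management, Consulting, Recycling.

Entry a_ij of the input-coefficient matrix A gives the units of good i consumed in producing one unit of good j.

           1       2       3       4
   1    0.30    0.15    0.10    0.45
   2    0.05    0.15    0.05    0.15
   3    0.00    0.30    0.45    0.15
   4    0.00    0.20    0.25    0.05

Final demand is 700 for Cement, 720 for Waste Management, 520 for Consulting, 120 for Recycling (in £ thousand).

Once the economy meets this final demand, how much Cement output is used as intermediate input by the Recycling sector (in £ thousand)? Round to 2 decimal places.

z_14 = 393.62

I − A =
  [   0.70    -0.15    -0.10    -0.45]
  [  -0.05     0.85    -0.05    -0.15]
  [   0.00    -0.30     0.55    -0.15]
  [   0.00    -0.20    -0.25     0.95]
Compute the cofactors C_ij = (−1)^(i+j)·(3×3 minor ij) of I−A; the adjugate is their transpose:
adj(I−A) = Cᵀ =
  [ 0.368750   0.187500   0.190625   0.234375]
  [ 0.024250   0.339500   0.069875   0.076125]
  [ 0.015750   0.220500   0.532625   0.126375]
  [ 0.009250   0.129500   0.154875   0.311125]
det(I−A) = Σ_j (I−A)_1j·C_1j = (0.70)(0.368750) + (-0.15)(0.024250) + (-0.10)(0.015750) + (-0.45)(0.009250) = 0.24875
(I − A)⁻¹ = adj(I−A) / det(I−A) ≈
  [   1.4824     0.7538     0.7663     0.9422]
  [   0.0975     1.3648     0.2809     0.3060]
  [   0.0633     0.8864     2.1412     0.5080]
  [   0.0372     0.5206     0.6226     1.2508]
First solve x = (I − A)⁻¹ d = adj(I−A)·d / det(I−A); in particular x_4 = (0.009250·700 + 0.129500·720 + 0.154875·520 + 0.311125·120) / 0.24875 = 217.585 / 0.24875 ≈ 874.7136.
Intermediate flow from 1 to 4: z_14 = a_14 · x_4 = 0.45 × 217.585 / 0.24875 = 97.91325 / 0.24875 ≈ 393.62.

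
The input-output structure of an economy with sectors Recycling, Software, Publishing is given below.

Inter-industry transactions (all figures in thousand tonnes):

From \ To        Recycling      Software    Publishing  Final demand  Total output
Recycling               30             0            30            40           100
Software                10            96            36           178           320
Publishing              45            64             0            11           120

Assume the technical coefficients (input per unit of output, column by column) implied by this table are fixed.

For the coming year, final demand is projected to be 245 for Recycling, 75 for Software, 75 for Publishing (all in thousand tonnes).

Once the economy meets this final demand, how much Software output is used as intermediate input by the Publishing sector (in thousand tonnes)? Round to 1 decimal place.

z_SP = 106.5

Technical coefficients a_ij = z_ij / X_j:
  a_RR = 30/100 = 0.30, a_SR = 10/100 = 0.10, a_PR = 45/100 = 0.45
  a_RS = 0/320 = 0.00, a_SS = 96/320 = 0.30, a_PS = 64/320 = 0.20
  a_RP = 30/120 = 0.25, a_SP = 36/120 = 0.30, a_PP = 0/120 = 0.00
I − A =
  [   0.70     0.00    -0.25]
  [  -0.10     0.70    -0.30]
  [  -0.45    -0.20     1.00]
Cofactors of I−A, C_ij = (−1)^(i+j)·(minor ij) (rows/columns in the sector order above):
  C_11 = (0.70)(1.00) − (-0.30)(-0.20) = 0.6400
  C_12 = −[(-0.10)(1.00) − (-0.30)(-0.45)] = 0.2350
  C_13 = (-0.10)(-0.20) − (0.70)(-0.45) = 0.3350
  C_21 = −[(0.00)(1.00) − (-0.25)(-0.20)] = 0.0500
  C_22 = (0.70)(1.00) − (-0.25)(-0.45) = 0.5875
  C_23 = −[(0.70)(-0.20) − (0.00)(-0.45)] = 0.1400
  C_31 = (0.00)(-0.30) − (-0.25)(0.70) = 0.1750
  C_32 = −[(0.70)(-0.30) − (-0.25)(-0.10)] = 0.2350
  C_33 = (0.70)(0.70) − (0.00)(-0.10) = 0.4900
det(I−A) = Σ_j (I−A)_1j·C_1j = (0.70)(0.6400) + (0.00)(0.2350) + (-0.25)(0.3350) = 0.36425
adj(I−A) = Cᵀ =
  [ 0.6400   0.0500   0.1750]
  [ 0.2350   0.5875   0.2350]
  [ 0.3350   0.1400   0.4900]
(I − A)⁻¹ = adj(I−A) / det(I−A) ≈
  [   1.7570     0.1373     0.4804]
  [   0.6452     1.6129     0.6452]
  [   0.9197     0.3844     1.3452]
First solve x = (I − A)⁻¹ d = adj(I−A)·d / det(I−A); in particular x_P = (0.3350·245 + 0.1400·75 + 0.4900·75) / 0.36425 = 129.325 / 0.36425 ≈ 355.045.
Intermediate flow from S to P: z_SP = a_SP · x_P = 0.30 × 129.325 / 0.36425 = 38.7975 / 0.36425 ≈ 106.5.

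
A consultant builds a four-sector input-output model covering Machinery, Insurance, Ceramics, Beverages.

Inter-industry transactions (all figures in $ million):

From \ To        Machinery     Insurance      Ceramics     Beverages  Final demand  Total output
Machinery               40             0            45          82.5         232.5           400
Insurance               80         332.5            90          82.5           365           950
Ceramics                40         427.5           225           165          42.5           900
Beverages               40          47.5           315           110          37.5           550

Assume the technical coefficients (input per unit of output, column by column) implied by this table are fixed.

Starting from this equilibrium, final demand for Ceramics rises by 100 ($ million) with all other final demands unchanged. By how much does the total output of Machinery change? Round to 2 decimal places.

Δx_1 = 29.38

Technical coefficients a_ij = z_ij / X_j:
  a_11 = 40/400 = 0.10, a_21 = 80/400 = 0.20, a_31 = 40/400 = 0.10, a_41 = 40/400 = 0.10
  a_12 = 0/950 = 0.00, a_22 = 332.5/950 = 0.35, a_32 = 427.5/950 = 0.45, a_42 = 47.5/950 = 0.05
  a_13 = 45/900 = 0.05, a_23 = 90/900 = 0.10, a_33 = 225/900 = 0.25, a_43 = 315/900 = 0.35
  a_14 = 82.5/550 = 0.15, a_24 = 82.5/550 = 0.15, a_34 = 165/550 = 0.30, a_44 = 110/550 = 0.20
I − A =
  [   0.90     0.00    -0.05    -0.15]
  [  -0.20     0.65    -0.10    -0.15]
  [  -0.10    -0.45     0.75    -0.30]
  [  -0.10    -0.05    -0.35     0.80]
Compute the cofactors C_ij = (−1)^(i+j)·(3×3 minor ij) of I−A; the adjugate is their transpose:
adj(I−A) = Cᵀ =
  [ 0.2550   0.0480   0.0605   0.0795]
  [ 0.1265   0.4235   0.1370   0.1545]
  [ 0.1525   0.3315   0.4500   0.2595]
  [ 0.1065   0.1775   0.2130   0.3905]
det(I−A) = Σ_j (I−A)_1j·C_1j = (0.90)(0.2550) + (0.00)(0.1265) + (-0.05)(0.1525) + (-0.15)(0.1065) = 0.2059
(I − A)⁻¹ = adj(I−A) / det(I−A) ≈
  [   1.2385     0.2331     0.2938     0.3861]
  [   0.6144     2.0568     0.6654     0.7504]
  [   0.7407     1.6100     2.1855     1.2603]
  [   0.5172     0.8621     1.0345     1.8966]
Δx = (I − A)⁻¹ Δd with Δd having +100 in the Ceramics component and 0 elsewhere.
So Δx_1 = L_13 · (+100), where L_13 = adj(I−A)_13 / det(I−A) = 0.0605 / 0.2059.
Δx_1 = 0.0605 × (+100) / 0.2059 = 6.05 / 0.2059 ≈ 29.38.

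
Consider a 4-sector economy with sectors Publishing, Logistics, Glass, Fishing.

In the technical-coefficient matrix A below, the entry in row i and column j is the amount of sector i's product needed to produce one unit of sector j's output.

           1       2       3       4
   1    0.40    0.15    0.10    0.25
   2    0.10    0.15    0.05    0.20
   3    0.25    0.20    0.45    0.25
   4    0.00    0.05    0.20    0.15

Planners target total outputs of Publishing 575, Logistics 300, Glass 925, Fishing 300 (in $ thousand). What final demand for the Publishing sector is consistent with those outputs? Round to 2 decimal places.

I − A =
  [   0.60    -0.15    -0.10    -0.25]
  [  -0.10     0.85    -0.05    -0.20]
  [  -0.25    -0.20     0.55    -0.25]
  [   0.00    -0.05    -0.20     0.85]
d = (I − A) x:
  d_1 = (+0.60)·575 + (-0.15)·300 + (-0.10)·925 + (-0.25)·300 = 132.50
  d_2 = (-0.10)·575 + (+0.85)·300 + (-0.05)·925 + (-0.20)·300 = 91.25
  d_3 = (-0.25)·575 + (-0.20)·300 + (+0.55)·925 + (-0.25)·300 = 230.00
  d_4 = (+0.00)·575 + (-0.05)·300 + (-0.20)·925 + (+0.85)·300 = 55.00

d_1 = 132.50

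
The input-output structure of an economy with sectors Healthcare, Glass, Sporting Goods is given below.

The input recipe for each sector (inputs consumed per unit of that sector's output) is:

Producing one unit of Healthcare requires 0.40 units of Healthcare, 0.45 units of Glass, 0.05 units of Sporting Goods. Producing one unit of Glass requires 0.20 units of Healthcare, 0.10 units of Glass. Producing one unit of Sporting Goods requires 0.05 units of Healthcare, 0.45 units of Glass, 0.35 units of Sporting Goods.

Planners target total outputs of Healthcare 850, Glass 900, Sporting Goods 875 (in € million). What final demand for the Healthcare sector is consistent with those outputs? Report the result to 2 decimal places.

d_1 = 286.25

I − A =
  [   0.60    -0.20    -0.05]
  [  -0.45     0.90    -0.45]
  [  -0.05     0.00     0.65]
d = (I − A) x:
  d_1 = (+0.60)·850 + (-0.20)·900 + (-0.05)·875 = 286.25
  d_2 = (-0.45)·850 + (+0.90)·900 + (-0.45)·875 = 33.75
  d_3 = (-0.05)·850 + (+0.00)·900 + (+0.65)·875 = 526.25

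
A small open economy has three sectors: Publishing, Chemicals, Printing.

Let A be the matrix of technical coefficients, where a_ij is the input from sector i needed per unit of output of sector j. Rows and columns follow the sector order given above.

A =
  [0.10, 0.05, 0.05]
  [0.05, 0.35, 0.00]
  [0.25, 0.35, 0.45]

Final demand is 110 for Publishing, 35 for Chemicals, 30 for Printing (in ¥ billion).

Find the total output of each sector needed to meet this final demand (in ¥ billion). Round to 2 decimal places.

I − A =
  [   0.90    -0.05    -0.05]
  [  -0.05     0.65     0.00]
  [  -0.25    -0.35     0.55]
Cofactors of I−A, C_ij = (−1)^(i+j)·(minor ij) (rows/columns in the sector order above):
  C_11 = (0.65)(0.55) − (0.00)(-0.35) = 0.3575
  C_12 = −[(-0.05)(0.55) − (0.00)(-0.25)] = 0.0275
  C_13 = (-0.05)(-0.35) − (0.65)(-0.25) = 0.1800
  C_21 = −[(-0.05)(0.55) − (-0.05)(-0.35)] = 0.0450
  C_22 = (0.90)(0.55) − (-0.05)(-0.25) = 0.4825
  C_23 = −[(0.90)(-0.35) − (-0.05)(-0.25)] = 0.3275
  C_31 = (-0.05)(0.00) − (-0.05)(0.65) = 0.0325
  C_32 = −[(0.90)(0.00) − (-0.05)(-0.05)] = 0.0025
  C_33 = (0.90)(0.65) − (-0.05)(-0.05) = 0.5825
det(I−A) = Σ_j (I−A)_1j·C_1j = (0.90)(0.3575) + (-0.05)(0.0275) + (-0.05)(0.1800) = 0.311375
adj(I−A) = Cᵀ =
  [ 0.3575   0.0450   0.0325]
  [ 0.0275   0.4825   0.0025]
  [ 0.1800   0.3275   0.5825]
(I − A)⁻¹ = adj(I−A) / det(I−A) ≈
  [   1.1481     0.1445     0.1044]
  [   0.0883     1.5496     0.0080]
  [   0.5781     1.0518     1.8707]
x = (I − A)⁻¹ d = adj(I−A)·d / det(I−A), with det(I−A) = 0.311375:
  x_1 = (0.3575·110 + 0.0450·35 + 0.0325·30) / 0.311375 = 41.875 / 0.311375 ≈ 134.48
  x_2 = (0.0275·110 + 0.4825·35 + 0.0025·30) / 0.311375 = 19.9875 / 0.311375 ≈ 64.19
  x_3 = (0.1800·110 + 0.3275·35 + 0.5825·30) / 0.311375 = 48.7375 / 0.311375 ≈ 156.52

x_1 = 134.48, x_2 = 64.19, x_3 = 156.52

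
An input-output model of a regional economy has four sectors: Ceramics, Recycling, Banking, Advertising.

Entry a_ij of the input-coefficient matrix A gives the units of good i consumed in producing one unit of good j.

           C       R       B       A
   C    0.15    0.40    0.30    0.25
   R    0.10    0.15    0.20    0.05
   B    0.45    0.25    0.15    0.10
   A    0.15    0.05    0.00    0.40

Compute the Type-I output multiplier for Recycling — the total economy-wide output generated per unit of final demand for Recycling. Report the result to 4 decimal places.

m_R = 4.8039

I − A =
  [   0.85    -0.40    -0.30    -0.25]
  [  -0.10     0.85    -0.20    -0.05]
  [  -0.45    -0.25     0.85    -0.10]
  [  -0.15    -0.05     0.00     0.60]
Compute the cofactors C_ij = (−1)^(i+j)·(3×3 minor ij) of I−A; the adjugate is their transpose:
adj(I−A) = Cᵀ =
  [ 0.400375   0.261125   0.202750   0.222375]
  [ 0.114375   0.316125   0.114750   0.093125]
  [ 0.258500   0.242000   0.371250   0.189750]
  [ 0.109625   0.091625   0.060250   0.379375]
det(I−A) = Σ_j (I−A)_1j·C_1j = (0.85)(0.400375) + (-0.40)(0.114375) + (-0.30)(0.258500) + (-0.25)(0.109625) = 0.1896125
(I − A)⁻¹ = adj(I−A) / det(I−A) ≈
  [   2.11154     1.37715     1.06929     1.17279]
  [   0.60320     1.66722     0.60518     0.49113]
  [   1.36331     1.27629     1.95794     1.00073]
  [   0.57815     0.48322     0.31775     2.00079]
The output multiplier for sector j is the column-j sum of the Leontief inverse (I − A)⁻¹ = adj(I−A) / det(I−A).
Column R of adj(I−A): (0.261125, 0.316125, 0.242000, 0.091625); det(I−A) = 0.1896125.
m_R = (0.261125 + 0.316125 + 0.242000 + 0.091625) / 0.1896125 = 0.910875 / 0.1896125 ≈ 4.8039.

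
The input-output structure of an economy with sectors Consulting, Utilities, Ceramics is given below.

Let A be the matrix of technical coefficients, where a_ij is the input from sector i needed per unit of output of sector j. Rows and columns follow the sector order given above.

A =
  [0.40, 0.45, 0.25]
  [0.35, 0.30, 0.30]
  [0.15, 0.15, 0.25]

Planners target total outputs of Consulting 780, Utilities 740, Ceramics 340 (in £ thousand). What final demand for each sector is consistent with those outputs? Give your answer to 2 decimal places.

d_1 = 50.00, d_2 = 143.00, d_3 = 27.00

I − A =
  [   0.60    -0.45    -0.25]
  [  -0.35     0.70    -0.30]
  [  -0.15    -0.15     0.75]
d = (I − A) x:
  d_1 = (+0.60)·780 + (-0.45)·740 + (-0.25)·340 = 50.00
  d_2 = (-0.35)·780 + (+0.70)·740 + (-0.30)·340 = 143.00
  d_3 = (-0.15)·780 + (-0.15)·740 + (+0.75)·340 = 27.00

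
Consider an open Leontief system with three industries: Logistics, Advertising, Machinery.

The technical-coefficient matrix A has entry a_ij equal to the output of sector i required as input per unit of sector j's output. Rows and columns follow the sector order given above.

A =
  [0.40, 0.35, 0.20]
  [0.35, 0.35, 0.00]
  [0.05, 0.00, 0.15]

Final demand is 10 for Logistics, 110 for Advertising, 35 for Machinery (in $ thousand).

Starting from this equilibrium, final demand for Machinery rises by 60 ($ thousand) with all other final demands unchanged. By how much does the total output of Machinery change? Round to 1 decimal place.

Δx_3 = 72.7

I − A =
  [   0.60    -0.35    -0.20]
  [  -0.35     0.65     0.00]
  [  -0.05     0.00     0.85]
Cofactors of I−A, C_ij = (−1)^(i+j)·(minor ij) (rows/columns in the sector order above):
  C_11 = (0.65)(0.85) − (0.00)(0.00) = 0.5525
  C_12 = −[(-0.35)(0.85) − (0.00)(-0.05)] = 0.2975
  C_13 = (-0.35)(0.00) − (0.65)(-0.05) = 0.0325
  C_21 = −[(-0.35)(0.85) − (-0.20)(0.00)] = 0.2975
  C_22 = (0.60)(0.85) − (-0.20)(-0.05) = 0.5000
  C_23 = −[(0.60)(0.00) − (-0.35)(-0.05)] = 0.0175
  C_31 = (-0.35)(0.00) − (-0.20)(0.65) = 0.1300
  C_32 = −[(0.60)(0.00) − (-0.20)(-0.35)] = 0.0700
  C_33 = (0.60)(0.65) − (-0.35)(-0.35) = 0.2675
det(I−A) = Σ_j (I−A)_1j·C_1j = (0.60)(0.5525) + (-0.35)(0.2975) + (-0.20)(0.0325) = 0.220875
adj(I−A) = Cᵀ =
  [ 0.5525   0.2975   0.1300]
  [ 0.2975   0.5000   0.0700]
  [ 0.0325   0.0175   0.2675]
(I − A)⁻¹ = adj(I−A) / det(I−A) ≈
  [   2.5014     1.3469     0.5886]
  [   1.3469     2.2637     0.3169]
  [   0.1471     0.0792     1.2111]
Δx = (I − A)⁻¹ Δd with Δd having +60 in the Machinery component and 0 elsewhere.
So Δx_3 = L_33 · (+60), where L_33 = adj(I−A)_33 / det(I−A) = 0.2675 / 0.220875.
Δx_3 = 0.2675 × (+60) / 0.220875 = 16.05 / 0.220875 ≈ 72.7.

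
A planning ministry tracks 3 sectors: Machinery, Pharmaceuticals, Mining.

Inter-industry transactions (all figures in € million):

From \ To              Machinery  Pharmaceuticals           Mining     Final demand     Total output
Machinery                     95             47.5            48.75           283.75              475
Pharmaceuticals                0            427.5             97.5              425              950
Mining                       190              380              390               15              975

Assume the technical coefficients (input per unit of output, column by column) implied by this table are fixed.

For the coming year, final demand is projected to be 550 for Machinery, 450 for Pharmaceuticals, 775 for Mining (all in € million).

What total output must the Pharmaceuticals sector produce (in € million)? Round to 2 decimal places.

Technical coefficients a_ij = z_ij / X_j:
  a_11 = 95/475 = 0.20, a_21 = 0/475 = 0.00, a_31 = 190/475 = 0.40
  a_12 = 47.5/950 = 0.05, a_22 = 427.5/950 = 0.45, a_32 = 380/950 = 0.40
  a_13 = 48.75/975 = 0.05, a_23 = 97.5/975 = 0.10, a_33 = 390/975 = 0.40
I − A =
  [   0.80    -0.05    -0.05]
  [   0.00     0.55    -0.10]
  [  -0.40    -0.40     0.60]
Cofactors of I−A, C_ij = (−1)^(i+j)·(minor ij) (rows/columns in the sector order above):
  C_11 = (0.55)(0.60) − (-0.10)(-0.40) = 0.2900
  C_12 = −[(0.00)(0.60) − (-0.10)(-0.40)] = 0.0400
  C_13 = (0.00)(-0.40) − (0.55)(-0.40) = 0.2200
  C_21 = −[(-0.05)(0.60) − (-0.05)(-0.40)] = 0.0500
  C_22 = (0.80)(0.60) − (-0.05)(-0.40) = 0.4600
  C_23 = −[(0.80)(-0.40) − (-0.05)(-0.40)] = 0.3400
  C_31 = (-0.05)(-0.10) − (-0.05)(0.55) = 0.0325
  C_32 = −[(0.80)(-0.10) − (-0.05)(0.00)] = 0.0800
  C_33 = (0.80)(0.55) − (-0.05)(0.00) = 0.4400
det(I−A) = Σ_j (I−A)_1j·C_1j = (0.80)(0.2900) + (-0.05)(0.0400) + (-0.05)(0.2200) = 0.2190
adj(I−A) = Cᵀ =
  [ 0.2900   0.0500   0.0325]
  [ 0.0400   0.4600   0.0800]
  [ 0.2200   0.3400   0.4400]
(I − A)⁻¹ = adj(I−A) / det(I−A) ≈
  [   1.3242     0.2283     0.1484]
  [   0.1826     2.1005     0.3653]
  [   1.0046     1.5525     2.0091]
x = (I − A)⁻¹ d = adj(I−A)·d / det(I−A), with det(I−A) = 0.2190:
  x_1 = (0.2900·550 + 0.0500·450 + 0.0325·775) / 0.2190 = 207.1875 / 0.2190 ≈ 946.06
  x_2 = (0.0400·550 + 0.4600·450 + 0.0800·775) / 0.2190 = 291.00 / 0.2190 ≈ 1328.77
  x_3 = (0.2200·550 + 0.3400·450 + 0.4400·775) / 0.2190 = 615.00 / 0.2190 ≈ 2808.22

x_2 = 1328.77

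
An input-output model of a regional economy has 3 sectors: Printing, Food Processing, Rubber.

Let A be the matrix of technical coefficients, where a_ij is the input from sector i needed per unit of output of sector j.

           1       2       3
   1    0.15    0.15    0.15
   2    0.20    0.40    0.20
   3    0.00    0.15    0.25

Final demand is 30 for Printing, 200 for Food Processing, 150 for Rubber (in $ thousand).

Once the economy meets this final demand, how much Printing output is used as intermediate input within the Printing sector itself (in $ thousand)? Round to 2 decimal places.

z_11 = 26.18

I − A =
  [   0.85    -0.15    -0.15]
  [  -0.20     0.60    -0.20]
  [   0.00    -0.15     0.75]
Cofactors of I−A, C_ij = (−1)^(i+j)·(minor ij) (rows/columns in the sector order above):
  C_11 = (0.60)(0.75) − (-0.20)(-0.15) = 0.4200
  C_12 = −[(-0.20)(0.75) − (-0.20)(0.00)] = 0.1500
  C_13 = (-0.20)(-0.15) − (0.60)(0.00) = 0.0300
  C_21 = −[(-0.15)(0.75) − (-0.15)(-0.15)] = 0.1350
  C_22 = (0.85)(0.75) − (-0.15)(0.00) = 0.6375
  C_23 = −[(0.85)(-0.15) − (-0.15)(0.00)] = 0.1275
  C_31 = (-0.15)(-0.20) − (-0.15)(0.60) = 0.1200
  C_32 = −[(0.85)(-0.20) − (-0.15)(-0.20)] = 0.2000
  C_33 = (0.85)(0.60) − (-0.15)(-0.20) = 0.4800
det(I−A) = Σ_j (I−A)_1j·C_1j = (0.85)(0.4200) + (-0.15)(0.1500) + (-0.15)(0.0300) = 0.3300
adj(I−A) = Cᵀ =
  [ 0.4200   0.1350   0.1200]
  [ 0.1500   0.6375   0.2000]
  [ 0.0300   0.1275   0.4800]
(I − A)⁻¹ = adj(I−A) / det(I−A) ≈
  [   1.2727     0.4091     0.3636]
  [   0.4545     1.9318     0.6061]
  [   0.0909     0.3864     1.4545]
First solve x = (I − A)⁻¹ d = adj(I−A)·d / det(I−A); in particular x_1 = (0.4200·30 + 0.1350·200 + 0.1200·150) / 0.3300 = 57.60 / 0.3300 ≈ 174.5455.
Intermediate flow from 1 to 1: z_11 = a_11 · x_1 = 0.15 × 57.60 / 0.3300 = 8.64 / 0.3300 ≈ 26.18.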